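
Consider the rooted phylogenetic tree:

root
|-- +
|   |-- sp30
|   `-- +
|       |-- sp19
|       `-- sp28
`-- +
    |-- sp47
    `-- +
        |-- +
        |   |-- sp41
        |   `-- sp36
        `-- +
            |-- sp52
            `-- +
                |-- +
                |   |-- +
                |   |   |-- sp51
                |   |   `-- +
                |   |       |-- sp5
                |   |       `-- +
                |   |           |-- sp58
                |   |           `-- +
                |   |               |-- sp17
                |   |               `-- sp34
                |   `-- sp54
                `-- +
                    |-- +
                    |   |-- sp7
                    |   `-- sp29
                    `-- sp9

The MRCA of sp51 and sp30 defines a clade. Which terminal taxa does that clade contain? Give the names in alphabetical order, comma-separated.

sp17, sp19, sp28, sp29, sp30, sp34, sp36, sp41, sp47, sp5, sp51, sp52, sp54, sp58, sp7, sp9

Tracing sp51: it sits inside (sp51,(sp5,(sp58,(sp17,sp34)))).
Tracing sp30: it sits inside (sp30,(sp19,sp28)).
The smallest clade enclosing both is the whole tree (their MRCA is the root), so the answer is all 16 tips in alphabetical order.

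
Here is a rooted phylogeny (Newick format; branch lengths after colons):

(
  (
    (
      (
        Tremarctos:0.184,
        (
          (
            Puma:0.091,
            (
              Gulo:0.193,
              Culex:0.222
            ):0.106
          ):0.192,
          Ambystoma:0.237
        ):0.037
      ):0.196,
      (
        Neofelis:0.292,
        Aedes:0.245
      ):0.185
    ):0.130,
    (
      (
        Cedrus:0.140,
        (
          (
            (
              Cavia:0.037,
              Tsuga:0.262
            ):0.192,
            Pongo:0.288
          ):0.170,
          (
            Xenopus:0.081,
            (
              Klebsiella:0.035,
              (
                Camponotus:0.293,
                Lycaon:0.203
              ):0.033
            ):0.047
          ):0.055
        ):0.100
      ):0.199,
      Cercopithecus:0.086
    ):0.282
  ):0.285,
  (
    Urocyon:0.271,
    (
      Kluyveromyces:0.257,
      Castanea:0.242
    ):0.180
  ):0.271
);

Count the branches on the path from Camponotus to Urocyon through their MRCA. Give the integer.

The MRCA of Camponotus and Urocyon is the root of the tree.
From Camponotus up to that node: 8 branches. From Urocyon up to the same node: 2 branches. Total: 8 + 2 = 10.

10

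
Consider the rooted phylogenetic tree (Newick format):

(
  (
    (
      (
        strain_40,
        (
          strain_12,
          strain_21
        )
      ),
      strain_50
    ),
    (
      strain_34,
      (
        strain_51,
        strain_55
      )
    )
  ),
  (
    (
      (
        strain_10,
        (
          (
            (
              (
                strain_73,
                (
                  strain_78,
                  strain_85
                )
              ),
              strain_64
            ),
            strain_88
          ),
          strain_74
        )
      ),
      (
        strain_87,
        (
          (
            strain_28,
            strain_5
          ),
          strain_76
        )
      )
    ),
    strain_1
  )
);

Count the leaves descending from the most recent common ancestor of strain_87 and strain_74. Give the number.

11

The MRCA of strain_87 and strain_74 is the node subtending ((strain_10,((((strain_73,(strain_78,strain_85)),strain_64),strain_88),strain_74)),(strain_87,((strain_28,strain_5),strain_76))).
That clade contains 11 terminal taxa: strain_10, strain_28, strain_5, strain_64, strain_73, strain_74, strain_76, strain_78, strain_85, strain_87, strain_88.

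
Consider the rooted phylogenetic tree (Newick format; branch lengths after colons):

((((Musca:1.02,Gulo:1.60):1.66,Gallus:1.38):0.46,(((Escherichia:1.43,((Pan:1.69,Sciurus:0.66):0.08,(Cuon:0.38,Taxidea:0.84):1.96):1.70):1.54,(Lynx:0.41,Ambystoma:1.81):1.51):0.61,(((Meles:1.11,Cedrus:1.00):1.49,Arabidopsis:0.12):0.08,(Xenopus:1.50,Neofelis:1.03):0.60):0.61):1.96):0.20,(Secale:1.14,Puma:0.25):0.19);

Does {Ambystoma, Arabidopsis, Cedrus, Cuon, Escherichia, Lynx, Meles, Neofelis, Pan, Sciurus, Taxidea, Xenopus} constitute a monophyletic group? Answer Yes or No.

The most recent common ancestor of these taxa subtends (((Escherichia,((Pan,Sciurus),(Cuon,Taxidea))),(Lynx,Ambystoma)),(((Meles,Cedrus),Arabidopsis),(Xenopus,Neofelis))).
That clade has exactly 12 tips — every listed taxon and nothing else — so the group is monophyletic.

Yes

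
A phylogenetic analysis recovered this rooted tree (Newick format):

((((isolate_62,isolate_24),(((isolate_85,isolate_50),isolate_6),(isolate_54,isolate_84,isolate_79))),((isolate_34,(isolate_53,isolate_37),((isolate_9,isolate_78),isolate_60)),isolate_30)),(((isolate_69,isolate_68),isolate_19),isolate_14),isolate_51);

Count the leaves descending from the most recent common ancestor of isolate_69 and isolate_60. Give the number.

20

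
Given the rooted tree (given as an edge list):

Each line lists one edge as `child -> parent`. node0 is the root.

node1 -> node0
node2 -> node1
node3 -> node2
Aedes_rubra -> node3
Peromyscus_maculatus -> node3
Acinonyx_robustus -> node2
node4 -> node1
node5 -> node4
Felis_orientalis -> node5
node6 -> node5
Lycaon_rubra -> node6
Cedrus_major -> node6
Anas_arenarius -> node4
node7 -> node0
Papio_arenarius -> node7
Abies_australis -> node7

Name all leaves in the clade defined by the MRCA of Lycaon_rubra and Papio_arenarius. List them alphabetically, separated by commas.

Tracing Lycaon_rubra: it sits inside (Lycaon_rubra,Cedrus_major).
Tracing Papio_arenarius: it sits inside (Papio_arenarius,Abies_australis).
The smallest clade enclosing both is the whole tree (their MRCA is the root), so the answer is all 9 tips in alphabetical order.

Abies_australis, Acinonyx_robustus, Aedes_rubra, Anas_arenarius, Cedrus_major, Felis_orientalis, Lycaon_rubra, Papio_arenarius, Peromyscus_maculatus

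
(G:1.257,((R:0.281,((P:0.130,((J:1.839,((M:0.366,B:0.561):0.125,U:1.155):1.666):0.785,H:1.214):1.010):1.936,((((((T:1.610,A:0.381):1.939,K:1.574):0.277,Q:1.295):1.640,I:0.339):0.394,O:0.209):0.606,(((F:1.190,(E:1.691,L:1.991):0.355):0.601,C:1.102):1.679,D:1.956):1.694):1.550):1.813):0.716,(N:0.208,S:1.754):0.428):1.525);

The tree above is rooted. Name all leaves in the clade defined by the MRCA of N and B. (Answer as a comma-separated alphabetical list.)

A, B, C, D, E, F, H, I, J, K, L, M, N, O, P, Q, R, S, T, U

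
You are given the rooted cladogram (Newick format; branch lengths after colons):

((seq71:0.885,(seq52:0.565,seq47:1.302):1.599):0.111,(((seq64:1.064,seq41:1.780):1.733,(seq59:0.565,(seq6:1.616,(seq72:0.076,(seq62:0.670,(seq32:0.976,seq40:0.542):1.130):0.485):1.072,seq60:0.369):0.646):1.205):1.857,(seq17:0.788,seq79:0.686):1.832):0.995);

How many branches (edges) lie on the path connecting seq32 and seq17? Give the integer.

9

The MRCA of seq32 and seq17 is the node subtending (((seq64,seq41),(seq59,(seq6,(seq72,(seq62,(seq32,seq40))),seq60))),(seq17,seq79)).
From seq32 up to that node: 7 branches. From seq17 up to the same node: 2 branches. Total: 7 + 2 = 9.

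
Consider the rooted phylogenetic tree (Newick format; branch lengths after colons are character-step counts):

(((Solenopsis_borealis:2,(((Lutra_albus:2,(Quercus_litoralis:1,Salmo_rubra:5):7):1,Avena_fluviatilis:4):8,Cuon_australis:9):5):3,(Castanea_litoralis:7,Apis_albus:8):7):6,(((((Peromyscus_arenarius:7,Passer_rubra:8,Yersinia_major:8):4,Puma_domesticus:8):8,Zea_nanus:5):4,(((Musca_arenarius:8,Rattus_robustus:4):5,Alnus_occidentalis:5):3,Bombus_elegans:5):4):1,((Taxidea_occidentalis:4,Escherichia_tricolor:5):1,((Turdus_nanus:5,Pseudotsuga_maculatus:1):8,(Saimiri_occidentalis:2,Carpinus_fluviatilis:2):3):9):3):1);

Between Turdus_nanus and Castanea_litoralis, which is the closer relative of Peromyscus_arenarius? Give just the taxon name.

The MRCA of Peromyscus_arenarius and Turdus_nanus subtends (((((Peromyscus_arenarius,Passer_rubra,Yersinia_major),Puma_domesticus),Zea_nanus),(((Musca_arenarius,Rattus_robustus),Alnus_occidentalis),Bombus_elegans)),((Taxidea_occidentalis,Escherichia_tricolor),((Turdus_nanus,Pseudotsuga_maculatus),(Saimiri_occidentalis,Carpinus_fluviatilis)))) (15 taxa).
The MRCA of Peromyscus_arenarius and Castanea_litoralis is the root, subtending the entire tree (23 taxa).
The first is nested inside the second, so Peromyscus_arenarius shares a more recent common ancestor with Turdus_nanus.

Turdus_nanus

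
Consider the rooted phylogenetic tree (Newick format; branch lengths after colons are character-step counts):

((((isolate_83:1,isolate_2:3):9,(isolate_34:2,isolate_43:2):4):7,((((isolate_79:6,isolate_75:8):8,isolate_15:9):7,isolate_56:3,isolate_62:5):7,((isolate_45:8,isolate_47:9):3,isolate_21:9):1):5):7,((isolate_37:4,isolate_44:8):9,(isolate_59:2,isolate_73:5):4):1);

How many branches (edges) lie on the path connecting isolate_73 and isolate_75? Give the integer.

9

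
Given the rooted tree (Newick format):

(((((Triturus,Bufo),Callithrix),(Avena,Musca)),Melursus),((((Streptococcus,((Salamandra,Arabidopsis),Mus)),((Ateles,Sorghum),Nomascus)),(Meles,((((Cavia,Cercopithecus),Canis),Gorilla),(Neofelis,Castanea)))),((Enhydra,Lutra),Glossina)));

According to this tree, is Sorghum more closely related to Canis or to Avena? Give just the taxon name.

The MRCA of Sorghum and Canis subtends (((Streptococcus,((Salamandra,Arabidopsis),Mus)),((Ateles,Sorghum),Nomascus)),(Meles,((((Cavia,Cercopithecus),Canis),Gorilla),(Neofelis,Castanea)))) (14 taxa).
The MRCA of Sorghum and Avena is the root, subtending the entire tree (23 taxa).
The first is nested inside the second, so Sorghum shares a more recent common ancestor with Canis.

Canis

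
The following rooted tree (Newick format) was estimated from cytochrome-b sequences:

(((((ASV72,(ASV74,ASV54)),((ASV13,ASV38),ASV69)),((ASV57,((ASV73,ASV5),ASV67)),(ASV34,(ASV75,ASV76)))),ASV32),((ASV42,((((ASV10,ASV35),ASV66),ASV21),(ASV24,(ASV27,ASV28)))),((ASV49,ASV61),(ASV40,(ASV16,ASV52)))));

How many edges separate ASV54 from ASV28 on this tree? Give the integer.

The MRCA of ASV54 and ASV28 is the root of the tree.
From ASV54 up to that node: 6 branches. From ASV28 up to the same node: 6 branches. Total: 6 + 6 = 12.

12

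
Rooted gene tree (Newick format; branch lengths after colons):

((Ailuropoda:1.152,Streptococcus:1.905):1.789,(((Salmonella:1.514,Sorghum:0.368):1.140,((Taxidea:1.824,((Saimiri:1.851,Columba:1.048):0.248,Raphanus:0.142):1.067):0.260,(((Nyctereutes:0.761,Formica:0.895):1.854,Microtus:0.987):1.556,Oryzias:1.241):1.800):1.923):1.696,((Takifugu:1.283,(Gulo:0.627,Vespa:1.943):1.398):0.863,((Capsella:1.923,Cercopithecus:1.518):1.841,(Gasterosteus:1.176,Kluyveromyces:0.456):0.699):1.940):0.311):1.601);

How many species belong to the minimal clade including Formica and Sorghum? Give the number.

The MRCA of Formica and Sorghum is the node subtending ((Salmonella,Sorghum),((Taxidea,((Saimiri,Columba),Raphanus)),(((Nyctereutes,Formica),Microtus),Oryzias))).
That clade contains 10 terminal taxa: Columba, Formica, Microtus, Nyctereutes, Oryzias, Raphanus, Saimiri, Salmonella, Sorghum, Taxidea.

10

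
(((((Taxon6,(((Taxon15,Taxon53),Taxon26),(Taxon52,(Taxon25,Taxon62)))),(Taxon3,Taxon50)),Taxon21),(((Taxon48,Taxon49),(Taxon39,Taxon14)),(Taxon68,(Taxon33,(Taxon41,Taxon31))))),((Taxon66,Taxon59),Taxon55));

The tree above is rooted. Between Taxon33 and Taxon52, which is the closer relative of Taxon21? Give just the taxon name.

Taxon52

The MRCA of Taxon21 and Taxon52 subtends (((Taxon6,(((Taxon15,Taxon53),Taxon26),(Taxon52,(Taxon25,Taxon62)))),(Taxon3,Taxon50)),Taxon21) (10 taxa).
The MRCA of Taxon21 and Taxon33 subtends ((((Taxon6,(((Taxon15,Taxon53),Taxon26),(Taxon52,(Taxon25,Taxon62)))),(Taxon3,Taxon50)),Taxon21),(((Taxon48,Taxon49),(Taxon39,Taxon14)),(Taxon68,(Taxon33,(Taxon41,Taxon31))))) (18 taxa).
The first is nested inside the second, so Taxon21 shares a more recent common ancestor with Taxon52.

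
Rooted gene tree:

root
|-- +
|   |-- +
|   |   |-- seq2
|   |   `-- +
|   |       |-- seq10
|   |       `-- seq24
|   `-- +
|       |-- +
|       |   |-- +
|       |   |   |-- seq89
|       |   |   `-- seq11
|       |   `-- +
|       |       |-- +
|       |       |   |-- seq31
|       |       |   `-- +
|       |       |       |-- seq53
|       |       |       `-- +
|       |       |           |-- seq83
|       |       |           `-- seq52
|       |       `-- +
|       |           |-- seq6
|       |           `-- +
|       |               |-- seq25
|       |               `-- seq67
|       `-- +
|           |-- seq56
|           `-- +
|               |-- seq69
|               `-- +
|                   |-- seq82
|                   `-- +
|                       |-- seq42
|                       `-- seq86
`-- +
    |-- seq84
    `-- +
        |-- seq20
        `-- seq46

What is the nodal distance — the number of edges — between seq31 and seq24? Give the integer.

8

The MRCA of seq31 and seq24 is the node subtending ((seq2,(seq10,seq24)),(((seq89,seq11),((seq31,(seq53,(seq83,seq52))),(seq6,(seq25,seq67)))),(seq56,(seq69,(seq82,(seq42,seq86)))))).
From seq31 up to that node: 5 branches. From seq24 up to the same node: 3 branches. Total: 5 + 3 = 8.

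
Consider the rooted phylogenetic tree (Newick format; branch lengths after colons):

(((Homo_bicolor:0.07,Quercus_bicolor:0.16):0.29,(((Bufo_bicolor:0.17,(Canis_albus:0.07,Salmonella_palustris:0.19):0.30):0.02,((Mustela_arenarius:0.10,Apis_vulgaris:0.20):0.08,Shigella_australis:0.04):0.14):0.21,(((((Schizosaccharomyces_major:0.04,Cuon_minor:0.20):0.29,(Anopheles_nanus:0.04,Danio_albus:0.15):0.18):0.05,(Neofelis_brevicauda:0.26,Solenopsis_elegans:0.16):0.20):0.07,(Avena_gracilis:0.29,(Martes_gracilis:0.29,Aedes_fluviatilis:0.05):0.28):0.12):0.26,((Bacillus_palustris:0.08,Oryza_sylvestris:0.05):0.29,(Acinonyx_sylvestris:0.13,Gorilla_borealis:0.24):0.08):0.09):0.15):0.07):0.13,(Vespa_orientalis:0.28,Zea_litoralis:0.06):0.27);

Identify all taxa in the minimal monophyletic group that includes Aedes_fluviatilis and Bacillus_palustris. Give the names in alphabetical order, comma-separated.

Tracing Aedes_fluviatilis: it sits inside (Martes_gracilis,Aedes_fluviatilis).
Tracing Bacillus_palustris: it sits inside (Bacillus_palustris,Oryza_sylvestris).
The smallest clade enclosing both is (((((Schizosaccharomyces_major,Cuon_minor),(Anopheles_nanus,Danio_albus)),(Neofelis_brevicauda,Solenopsis_elegans)),(Avena_gracilis,(Martes_gracilis,Aedes_fluviatilis))),((Bacillus_palustris,Oryza_sylvestris),(Acinonyx_sylvestris,Gorilla_borealis))); the answer is its 13 terminal taxa in alphabetical order.

Acinonyx_sylvestris, Aedes_fluviatilis, Anopheles_nanus, Avena_gracilis, Bacillus_palustris, Cuon_minor, Danio_albus, Gorilla_borealis, Martes_gracilis, Neofelis_brevicauda, Oryza_sylvestris, Schizosaccharomyces_major, Solenopsis_elegans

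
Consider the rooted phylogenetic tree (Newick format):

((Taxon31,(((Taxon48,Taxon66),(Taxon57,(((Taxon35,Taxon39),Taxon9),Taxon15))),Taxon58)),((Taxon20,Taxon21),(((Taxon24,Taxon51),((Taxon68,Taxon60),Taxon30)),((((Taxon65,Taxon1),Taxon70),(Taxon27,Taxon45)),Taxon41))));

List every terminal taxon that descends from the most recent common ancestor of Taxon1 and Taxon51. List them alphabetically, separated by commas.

Tracing Taxon1: it sits inside (Taxon65,Taxon1).
Tracing Taxon51: it sits inside (Taxon24,Taxon51).
The smallest clade enclosing both is (((Taxon24,Taxon51),((Taxon68,Taxon60),Taxon30)),((((Taxon65,Taxon1),Taxon70),(Taxon27,Taxon45)),Taxon41)); the answer is its 11 terminal taxa in alphabetical order.

Taxon1, Taxon24, Taxon27, Taxon30, Taxon41, Taxon45, Taxon51, Taxon60, Taxon65, Taxon68, Taxon70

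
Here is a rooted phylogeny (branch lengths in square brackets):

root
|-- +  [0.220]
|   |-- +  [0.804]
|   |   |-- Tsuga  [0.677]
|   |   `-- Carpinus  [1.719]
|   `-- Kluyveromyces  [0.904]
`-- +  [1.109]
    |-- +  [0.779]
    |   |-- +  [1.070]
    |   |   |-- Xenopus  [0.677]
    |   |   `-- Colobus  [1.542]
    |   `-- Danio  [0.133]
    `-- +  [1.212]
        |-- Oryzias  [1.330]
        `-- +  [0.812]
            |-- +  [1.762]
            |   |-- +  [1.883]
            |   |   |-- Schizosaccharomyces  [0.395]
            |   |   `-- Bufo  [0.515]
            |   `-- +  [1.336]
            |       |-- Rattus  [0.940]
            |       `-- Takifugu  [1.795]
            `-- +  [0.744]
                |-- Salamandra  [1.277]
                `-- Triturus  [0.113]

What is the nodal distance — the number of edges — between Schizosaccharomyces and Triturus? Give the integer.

The MRCA of Schizosaccharomyces and Triturus is the node subtending (((Schizosaccharomyces,Bufo),(Rattus,Takifugu)),(Salamandra,Triturus)).
From Schizosaccharomyces up to that node: 3 branches. From Triturus up to the same node: 2 branches. Total: 3 + 2 = 5.

5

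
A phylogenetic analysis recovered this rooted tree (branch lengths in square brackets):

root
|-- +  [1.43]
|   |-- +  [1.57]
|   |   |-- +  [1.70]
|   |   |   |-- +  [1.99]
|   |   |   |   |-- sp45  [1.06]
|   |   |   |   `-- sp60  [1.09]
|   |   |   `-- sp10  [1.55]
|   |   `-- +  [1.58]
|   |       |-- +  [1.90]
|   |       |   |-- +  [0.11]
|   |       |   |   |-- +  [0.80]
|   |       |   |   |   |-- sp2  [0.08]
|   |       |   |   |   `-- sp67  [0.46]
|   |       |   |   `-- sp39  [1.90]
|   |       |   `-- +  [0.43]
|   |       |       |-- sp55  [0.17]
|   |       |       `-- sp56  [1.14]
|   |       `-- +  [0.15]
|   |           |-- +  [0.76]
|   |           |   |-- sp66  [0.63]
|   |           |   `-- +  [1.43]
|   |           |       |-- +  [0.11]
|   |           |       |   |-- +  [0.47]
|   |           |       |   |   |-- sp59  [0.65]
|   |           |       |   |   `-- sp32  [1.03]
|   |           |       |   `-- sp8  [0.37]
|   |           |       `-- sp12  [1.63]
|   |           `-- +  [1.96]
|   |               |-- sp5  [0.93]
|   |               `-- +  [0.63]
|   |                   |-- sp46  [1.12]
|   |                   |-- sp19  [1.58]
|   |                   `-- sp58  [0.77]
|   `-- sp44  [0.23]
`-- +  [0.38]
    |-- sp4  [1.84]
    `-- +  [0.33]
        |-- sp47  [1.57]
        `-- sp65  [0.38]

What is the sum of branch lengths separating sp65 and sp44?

2.75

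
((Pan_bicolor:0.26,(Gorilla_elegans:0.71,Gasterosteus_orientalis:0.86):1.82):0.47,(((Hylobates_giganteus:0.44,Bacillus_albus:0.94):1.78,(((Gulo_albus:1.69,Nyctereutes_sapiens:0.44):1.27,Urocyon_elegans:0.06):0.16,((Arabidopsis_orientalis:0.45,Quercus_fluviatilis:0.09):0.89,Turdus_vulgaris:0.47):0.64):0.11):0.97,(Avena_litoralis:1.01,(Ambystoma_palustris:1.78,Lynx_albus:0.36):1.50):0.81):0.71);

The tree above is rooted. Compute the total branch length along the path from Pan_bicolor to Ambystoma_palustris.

5.53

The path runs Pan_bicolor → … → MRCA → … → Ambystoma_palustris; the MRCA is the root of the tree.
Branch lengths along that path: 0.26 + 0.47 + 0.71 + 0.81 + 1.50 + 1.78 = 5.53.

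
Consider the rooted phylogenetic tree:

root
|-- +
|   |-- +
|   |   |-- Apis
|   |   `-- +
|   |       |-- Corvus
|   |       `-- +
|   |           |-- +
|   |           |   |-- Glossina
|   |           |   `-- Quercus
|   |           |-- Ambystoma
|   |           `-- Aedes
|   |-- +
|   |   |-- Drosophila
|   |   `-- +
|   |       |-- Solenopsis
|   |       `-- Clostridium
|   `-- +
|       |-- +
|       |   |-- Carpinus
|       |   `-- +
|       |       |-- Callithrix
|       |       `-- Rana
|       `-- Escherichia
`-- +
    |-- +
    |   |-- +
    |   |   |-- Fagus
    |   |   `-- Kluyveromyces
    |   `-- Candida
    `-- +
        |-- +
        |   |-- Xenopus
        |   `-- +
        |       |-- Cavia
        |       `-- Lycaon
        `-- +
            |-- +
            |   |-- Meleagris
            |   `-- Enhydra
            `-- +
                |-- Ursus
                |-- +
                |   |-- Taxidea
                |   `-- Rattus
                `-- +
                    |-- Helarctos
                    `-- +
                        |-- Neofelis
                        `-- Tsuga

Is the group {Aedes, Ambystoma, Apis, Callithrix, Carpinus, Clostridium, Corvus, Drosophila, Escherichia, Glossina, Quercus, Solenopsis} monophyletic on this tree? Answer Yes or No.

The MRCA of the listed taxa subtends ((Apis,(Corvus,((Glossina,Quercus),Ambystoma,Aedes))),(Drosophila,(Solenopsis,Clostridium)),((Carpinus,(Callithrix,Rana)),Escherichia)).
That clade also contains Rana, which is not in the proposed group, so the group is not monophyletic.

No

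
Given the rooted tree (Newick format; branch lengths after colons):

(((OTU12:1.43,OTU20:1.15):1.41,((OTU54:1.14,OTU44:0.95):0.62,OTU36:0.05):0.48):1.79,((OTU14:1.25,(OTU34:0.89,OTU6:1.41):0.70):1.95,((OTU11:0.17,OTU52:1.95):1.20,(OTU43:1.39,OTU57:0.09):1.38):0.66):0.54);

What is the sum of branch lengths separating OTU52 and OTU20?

The path runs OTU52 → … → MRCA → … → OTU20; the MRCA is the root of the tree.
Branch lengths along that path: 1.95 + 1.20 + 0.66 + 0.54 + 1.79 + 1.41 + 1.15 = 8.70.

8.70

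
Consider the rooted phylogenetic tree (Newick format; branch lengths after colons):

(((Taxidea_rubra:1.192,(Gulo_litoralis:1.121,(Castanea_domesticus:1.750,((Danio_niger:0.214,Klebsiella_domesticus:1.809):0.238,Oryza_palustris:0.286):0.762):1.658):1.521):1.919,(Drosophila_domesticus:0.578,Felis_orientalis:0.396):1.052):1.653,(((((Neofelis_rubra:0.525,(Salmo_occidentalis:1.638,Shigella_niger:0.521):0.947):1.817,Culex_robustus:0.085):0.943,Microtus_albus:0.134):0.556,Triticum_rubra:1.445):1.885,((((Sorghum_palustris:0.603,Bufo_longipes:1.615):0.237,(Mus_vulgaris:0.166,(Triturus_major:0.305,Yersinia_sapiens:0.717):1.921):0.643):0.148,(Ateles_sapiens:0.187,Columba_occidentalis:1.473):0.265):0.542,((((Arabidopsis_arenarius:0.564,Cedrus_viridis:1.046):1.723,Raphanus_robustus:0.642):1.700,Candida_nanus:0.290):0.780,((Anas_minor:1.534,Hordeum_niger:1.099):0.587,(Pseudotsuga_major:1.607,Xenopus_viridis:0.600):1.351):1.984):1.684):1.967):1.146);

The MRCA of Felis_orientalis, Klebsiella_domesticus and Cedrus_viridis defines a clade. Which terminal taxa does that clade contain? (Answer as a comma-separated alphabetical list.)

Anas_minor, Arabidopsis_arenarius, Ateles_sapiens, Bufo_longipes, Candida_nanus, Castanea_domesticus, Cedrus_viridis, Columba_occidentalis, Culex_robustus, Danio_niger, Drosophila_domesticus, Felis_orientalis, Gulo_litoralis, Hordeum_niger, Klebsiella_domesticus, Microtus_albus, Mus_vulgaris, Neofelis_rubra, Oryza_palustris, Pseudotsuga_major, Raphanus_robustus, Salmo_occidentalis, Shigella_niger, Sorghum_palustris, Taxidea_rubra, Triticum_rubra, Triturus_major, Xenopus_viridis, Yersinia_sapiens

Tracing Felis_orientalis: it sits inside (Drosophila_domesticus,Felis_orientalis).
Tracing Klebsiella_domesticus: it sits inside (Danio_niger,Klebsiella_domesticus).
Tracing Cedrus_viridis: it sits inside (Arabidopsis_arenarius,Cedrus_viridis).
The smallest clade enclosing all 3 is the whole tree (their MRCA is the root), so the answer is all 29 tips in alphabetical order.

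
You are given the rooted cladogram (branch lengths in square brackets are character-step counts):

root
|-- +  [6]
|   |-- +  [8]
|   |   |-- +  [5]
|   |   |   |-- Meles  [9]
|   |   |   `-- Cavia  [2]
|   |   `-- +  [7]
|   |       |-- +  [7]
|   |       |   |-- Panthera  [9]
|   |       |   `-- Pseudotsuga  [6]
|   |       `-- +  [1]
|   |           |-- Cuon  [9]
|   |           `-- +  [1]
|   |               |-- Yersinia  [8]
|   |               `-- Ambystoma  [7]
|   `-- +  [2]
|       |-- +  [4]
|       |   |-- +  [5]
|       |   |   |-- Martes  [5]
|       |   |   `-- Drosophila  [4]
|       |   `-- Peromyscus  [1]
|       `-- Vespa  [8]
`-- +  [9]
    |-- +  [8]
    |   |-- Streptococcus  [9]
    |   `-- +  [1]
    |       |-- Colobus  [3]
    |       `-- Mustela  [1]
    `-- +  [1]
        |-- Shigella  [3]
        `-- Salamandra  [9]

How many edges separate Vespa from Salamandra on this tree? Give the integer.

The MRCA of Vespa and Salamandra is the root of the tree.
From Vespa up to that node: 3 branches. From Salamandra up to the same node: 3 branches. Total: 3 + 3 = 6.

6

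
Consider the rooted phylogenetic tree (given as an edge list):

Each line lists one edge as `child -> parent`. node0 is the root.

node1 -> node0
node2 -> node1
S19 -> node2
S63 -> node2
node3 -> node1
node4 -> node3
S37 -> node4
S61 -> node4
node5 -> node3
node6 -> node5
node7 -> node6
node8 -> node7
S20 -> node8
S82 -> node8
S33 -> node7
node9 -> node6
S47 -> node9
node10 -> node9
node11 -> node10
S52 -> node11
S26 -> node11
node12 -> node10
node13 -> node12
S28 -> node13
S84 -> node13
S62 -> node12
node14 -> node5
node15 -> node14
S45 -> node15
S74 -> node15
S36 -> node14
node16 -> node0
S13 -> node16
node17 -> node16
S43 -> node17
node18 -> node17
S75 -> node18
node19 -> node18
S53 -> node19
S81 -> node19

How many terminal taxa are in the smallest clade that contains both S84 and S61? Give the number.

14

The MRCA of S84 and S61 is the node subtending ((S37,S61),((((S20,S82),S33),(S47,((S52,S26),((S28,S84),S62)))),((S45,S74),S36))).
That clade contains 14 terminal taxa: S20, S26, S28, S33, S36, S37, S45, S47, S52, S61, S62, S74, S82, S84.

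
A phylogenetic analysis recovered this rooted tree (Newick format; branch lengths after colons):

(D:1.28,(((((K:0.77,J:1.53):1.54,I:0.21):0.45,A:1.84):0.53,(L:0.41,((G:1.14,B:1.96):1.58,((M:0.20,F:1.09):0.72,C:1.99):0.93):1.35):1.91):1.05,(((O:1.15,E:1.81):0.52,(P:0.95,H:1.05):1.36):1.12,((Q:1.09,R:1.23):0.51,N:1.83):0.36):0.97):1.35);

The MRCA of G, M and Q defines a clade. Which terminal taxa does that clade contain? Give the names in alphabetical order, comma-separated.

A, B, C, E, F, G, H, I, J, K, L, M, N, O, P, Q, R

Tracing G: it sits inside (G,B).
Tracing M: it sits inside (M,F).
Tracing Q: it sits inside (Q,R).
The smallest clade enclosing all 3 is (((((K,J),I),A),(L,((G,B),((M,F),C)))),(((O,E),(P,H)),((Q,R),N))); the answer is its 17 terminal taxa in alphabetical order.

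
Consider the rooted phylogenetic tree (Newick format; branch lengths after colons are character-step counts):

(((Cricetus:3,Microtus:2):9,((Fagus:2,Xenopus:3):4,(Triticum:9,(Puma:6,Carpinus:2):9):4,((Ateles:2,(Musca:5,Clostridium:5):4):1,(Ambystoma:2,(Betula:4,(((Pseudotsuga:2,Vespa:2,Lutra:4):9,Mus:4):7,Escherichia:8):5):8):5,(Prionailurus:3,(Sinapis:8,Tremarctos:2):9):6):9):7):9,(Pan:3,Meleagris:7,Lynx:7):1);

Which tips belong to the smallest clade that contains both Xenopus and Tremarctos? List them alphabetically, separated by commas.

Tracing Xenopus: it sits inside (Fagus,Xenopus).
Tracing Tremarctos: it sits inside (Sinapis,Tremarctos).
The smallest clade enclosing both is ((Fagus,Xenopus),(Triticum,(Puma,Carpinus)),((Ateles,(Musca,Clostridium)),(Ambystoma,(Betula,(((Pseudotsuga,Vespa,Lutra),Mus),Escherichia))),(Prionailurus,(Sinapis,Tremarctos)))); the answer is its 18 terminal taxa in alphabetical order.

Ambystoma, Ateles, Betula, Carpinus, Clostridium, Escherichia, Fagus, Lutra, Mus, Musca, Prionailurus, Pseudotsuga, Puma, Sinapis, Tremarctos, Triticum, Vespa, Xenopus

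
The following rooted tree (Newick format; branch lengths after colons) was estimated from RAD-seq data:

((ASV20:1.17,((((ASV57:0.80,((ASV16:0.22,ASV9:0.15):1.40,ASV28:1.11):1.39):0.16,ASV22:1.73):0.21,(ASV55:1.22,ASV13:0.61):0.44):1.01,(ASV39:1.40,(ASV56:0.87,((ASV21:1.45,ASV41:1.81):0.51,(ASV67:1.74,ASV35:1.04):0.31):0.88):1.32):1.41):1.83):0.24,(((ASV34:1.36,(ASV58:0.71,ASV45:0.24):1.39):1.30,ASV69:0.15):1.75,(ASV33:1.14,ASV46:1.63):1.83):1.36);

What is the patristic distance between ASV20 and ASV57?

5.18

The path runs ASV20 → … → MRCA → … → ASV57; the MRCA is the node subtending (ASV20,((((ASV57,((ASV16,ASV9),ASV28)),ASV22),(ASV55,ASV13)),(ASV39,(ASV56,((ASV21,ASV41),(ASV67,ASV35)))))).
Branch lengths along that path: 1.17 + 1.83 + 1.01 + 0.21 + 0.16 + 0.80 = 5.18.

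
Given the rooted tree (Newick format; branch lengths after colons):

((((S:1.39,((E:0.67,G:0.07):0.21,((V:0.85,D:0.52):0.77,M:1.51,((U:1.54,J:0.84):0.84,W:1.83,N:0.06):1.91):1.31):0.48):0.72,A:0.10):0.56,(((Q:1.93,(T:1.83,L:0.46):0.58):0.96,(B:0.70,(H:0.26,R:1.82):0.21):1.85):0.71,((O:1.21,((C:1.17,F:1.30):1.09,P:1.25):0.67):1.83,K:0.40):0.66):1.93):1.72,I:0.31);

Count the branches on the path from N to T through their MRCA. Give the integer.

The MRCA of N and T is the node subtending (((S,((E,G),((V,D),M,((U,J),W,N)))),A),(((Q,(T,L)),(B,(H,R))),((O,((C,F),P)),K))).
From N up to that node: 6 branches. From T up to the same node: 5 branches. Total: 6 + 5 = 11.

11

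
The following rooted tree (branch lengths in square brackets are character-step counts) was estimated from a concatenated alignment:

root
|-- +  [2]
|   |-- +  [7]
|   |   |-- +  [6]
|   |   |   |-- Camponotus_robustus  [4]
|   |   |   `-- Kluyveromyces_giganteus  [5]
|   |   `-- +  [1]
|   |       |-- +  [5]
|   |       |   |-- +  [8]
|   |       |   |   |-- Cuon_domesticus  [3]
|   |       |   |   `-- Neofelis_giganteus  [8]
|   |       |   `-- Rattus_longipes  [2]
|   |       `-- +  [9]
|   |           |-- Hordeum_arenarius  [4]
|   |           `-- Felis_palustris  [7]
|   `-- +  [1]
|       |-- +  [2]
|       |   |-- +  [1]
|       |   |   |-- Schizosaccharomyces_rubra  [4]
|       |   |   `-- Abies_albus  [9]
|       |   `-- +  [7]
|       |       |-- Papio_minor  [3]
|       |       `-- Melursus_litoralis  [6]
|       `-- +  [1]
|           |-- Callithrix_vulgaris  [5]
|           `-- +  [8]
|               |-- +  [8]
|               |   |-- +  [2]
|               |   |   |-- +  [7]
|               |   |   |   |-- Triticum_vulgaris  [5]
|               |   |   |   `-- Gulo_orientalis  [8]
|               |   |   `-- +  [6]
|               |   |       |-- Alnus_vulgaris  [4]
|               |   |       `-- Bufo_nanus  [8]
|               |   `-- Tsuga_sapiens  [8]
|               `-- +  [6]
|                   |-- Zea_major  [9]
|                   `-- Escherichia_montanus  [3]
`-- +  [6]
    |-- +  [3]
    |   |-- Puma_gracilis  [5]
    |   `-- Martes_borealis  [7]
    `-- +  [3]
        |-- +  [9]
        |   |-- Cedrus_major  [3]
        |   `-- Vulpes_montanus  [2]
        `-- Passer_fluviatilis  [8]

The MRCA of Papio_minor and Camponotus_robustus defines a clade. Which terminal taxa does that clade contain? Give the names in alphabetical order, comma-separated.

Tracing Papio_minor: it sits inside (Papio_minor,Melursus_litoralis).
Tracing Camponotus_robustus: it sits inside (Camponotus_robustus,Kluyveromyces_giganteus).
The smallest clade enclosing both is (((Camponotus_robustus,Kluyveromyces_giganteus),(((Cuon_domesticus,Neofelis_giganteus),Rattus_longipes),(Hordeum_arenarius,Felis_palustris))),(((Schizosaccharomyces_rubra,Abies_albus),(Papio_minor,Melursus_litoralis)),(Callithrix_vulgaris,((((Triticum_vulgaris,Gulo_orientalis),(Alnus_vulgaris,Bufo_nanus)),Tsuga_sapiens),(Zea_major,Escherichia_montanus))))); the answer is its 19 terminal taxa in alphabetical order.

Abies_albus, Alnus_vulgaris, Bufo_nanus, Callithrix_vulgaris, Camponotus_robustus, Cuon_domesticus, Escherichia_montanus, Felis_palustris, Gulo_orientalis, Hordeum_arenarius, Kluyveromyces_giganteus, Melursus_litoralis, Neofelis_giganteus, Papio_minor, Rattus_longipes, Schizosaccharomyces_rubra, Triticum_vulgaris, Tsuga_sapiens, Zea_major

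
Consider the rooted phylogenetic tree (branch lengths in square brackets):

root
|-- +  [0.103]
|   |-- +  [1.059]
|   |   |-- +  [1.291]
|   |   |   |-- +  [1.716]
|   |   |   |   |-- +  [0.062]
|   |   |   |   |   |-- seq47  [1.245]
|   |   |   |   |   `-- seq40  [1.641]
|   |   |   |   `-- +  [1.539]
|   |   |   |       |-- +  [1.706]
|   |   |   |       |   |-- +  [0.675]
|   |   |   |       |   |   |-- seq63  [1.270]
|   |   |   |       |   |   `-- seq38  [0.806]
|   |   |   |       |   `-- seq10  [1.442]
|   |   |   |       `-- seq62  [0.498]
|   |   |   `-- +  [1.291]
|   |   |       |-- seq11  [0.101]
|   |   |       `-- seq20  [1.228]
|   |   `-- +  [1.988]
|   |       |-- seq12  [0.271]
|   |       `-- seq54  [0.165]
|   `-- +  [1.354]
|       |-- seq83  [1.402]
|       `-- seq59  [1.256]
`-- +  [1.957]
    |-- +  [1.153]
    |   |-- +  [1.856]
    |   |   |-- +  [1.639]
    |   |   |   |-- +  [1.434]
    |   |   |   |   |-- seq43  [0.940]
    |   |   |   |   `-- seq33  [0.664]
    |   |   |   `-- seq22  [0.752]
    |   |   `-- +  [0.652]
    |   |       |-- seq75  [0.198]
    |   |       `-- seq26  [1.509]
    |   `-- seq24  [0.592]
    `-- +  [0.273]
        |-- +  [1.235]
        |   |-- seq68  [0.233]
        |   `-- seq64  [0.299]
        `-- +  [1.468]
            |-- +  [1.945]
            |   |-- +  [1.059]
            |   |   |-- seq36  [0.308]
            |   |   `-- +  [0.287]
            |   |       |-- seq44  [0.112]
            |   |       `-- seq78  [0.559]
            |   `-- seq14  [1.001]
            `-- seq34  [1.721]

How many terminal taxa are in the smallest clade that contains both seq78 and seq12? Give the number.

The MRCA of seq78 and seq12 is the root, so the clade is the entire tree.
That clade contains 25 terminal taxa: seq10, seq11, seq12, seq14, seq20, seq22, seq24, seq26, seq33, seq34, seq36, seq38, seq40, seq43, seq44, seq47, seq54, seq59, seq62, seq63, seq64, seq68, seq75, seq78, seq83.

25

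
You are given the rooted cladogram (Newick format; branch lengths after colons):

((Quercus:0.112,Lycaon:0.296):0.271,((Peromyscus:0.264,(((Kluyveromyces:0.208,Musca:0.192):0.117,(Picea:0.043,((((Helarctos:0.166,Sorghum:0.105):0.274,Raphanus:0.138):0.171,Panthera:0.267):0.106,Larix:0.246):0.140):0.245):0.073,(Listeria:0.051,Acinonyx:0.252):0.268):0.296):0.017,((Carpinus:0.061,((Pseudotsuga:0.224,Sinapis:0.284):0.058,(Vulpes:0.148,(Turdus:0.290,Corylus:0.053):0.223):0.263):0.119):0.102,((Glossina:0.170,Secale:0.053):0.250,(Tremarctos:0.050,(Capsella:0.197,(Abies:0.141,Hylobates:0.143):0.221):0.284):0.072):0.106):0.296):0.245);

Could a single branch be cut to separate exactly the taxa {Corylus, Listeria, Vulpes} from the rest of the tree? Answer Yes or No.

The MRCA of the listed taxa subtends ((Peromyscus,(((Kluyveromyces,Musca),(Picea,((((Helarctos,Sorghum),Raphanus),Panthera),Larix))),(Listeria,Acinonyx))),((Carpinus,((Pseudotsuga,Sinapis),(Vulpes,(Turdus,Corylus)))),((Glossina,Secale),(Tremarctos,(Capsella,(Abies,Hylobates)))))).
That clade also contains Abies, Acinonyx, Capsella, Carpinus, Glossina, Helarctos, Hylobates, Kluyveromyces, Larix, Musca, Panthera, Peromyscus, Picea, Pseudotsuga, Raphanus, Secale, Sinapis, Sorghum, Tremarctos, Turdus, which are not in the proposed group, so the group is not monophyletic.

No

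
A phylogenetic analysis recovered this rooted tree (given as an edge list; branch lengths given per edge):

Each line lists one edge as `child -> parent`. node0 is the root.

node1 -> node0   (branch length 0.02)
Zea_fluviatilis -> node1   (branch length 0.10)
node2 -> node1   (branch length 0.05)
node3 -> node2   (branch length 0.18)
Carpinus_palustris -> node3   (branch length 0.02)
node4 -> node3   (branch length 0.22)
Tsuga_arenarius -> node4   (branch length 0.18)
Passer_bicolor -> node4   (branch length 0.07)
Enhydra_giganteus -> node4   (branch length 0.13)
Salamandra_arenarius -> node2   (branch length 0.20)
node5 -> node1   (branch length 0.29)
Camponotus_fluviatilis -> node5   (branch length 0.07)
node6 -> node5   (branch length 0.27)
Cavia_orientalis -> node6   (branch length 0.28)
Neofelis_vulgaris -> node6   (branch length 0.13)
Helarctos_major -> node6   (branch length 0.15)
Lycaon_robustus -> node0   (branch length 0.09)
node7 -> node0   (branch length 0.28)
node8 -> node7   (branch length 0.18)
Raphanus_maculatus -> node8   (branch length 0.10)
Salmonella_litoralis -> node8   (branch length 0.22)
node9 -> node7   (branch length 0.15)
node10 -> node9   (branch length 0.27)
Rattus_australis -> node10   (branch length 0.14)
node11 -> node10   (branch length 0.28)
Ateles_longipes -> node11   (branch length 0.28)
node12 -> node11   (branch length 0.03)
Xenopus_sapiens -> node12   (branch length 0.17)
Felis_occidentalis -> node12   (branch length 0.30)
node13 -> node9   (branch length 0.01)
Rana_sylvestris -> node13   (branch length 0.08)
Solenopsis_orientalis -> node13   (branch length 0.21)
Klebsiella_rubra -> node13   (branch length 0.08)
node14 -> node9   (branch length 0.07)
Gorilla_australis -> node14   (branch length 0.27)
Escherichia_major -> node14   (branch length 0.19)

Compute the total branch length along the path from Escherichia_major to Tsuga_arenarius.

The path runs Escherichia_major → … → MRCA → … → Tsuga_arenarius; the MRCA is the root of the tree.
Branch lengths along that path: 0.19 + 0.07 + 0.15 + 0.28 + 0.02 + 0.05 + 0.18 + 0.22 + 0.18 = 1.34.

1.34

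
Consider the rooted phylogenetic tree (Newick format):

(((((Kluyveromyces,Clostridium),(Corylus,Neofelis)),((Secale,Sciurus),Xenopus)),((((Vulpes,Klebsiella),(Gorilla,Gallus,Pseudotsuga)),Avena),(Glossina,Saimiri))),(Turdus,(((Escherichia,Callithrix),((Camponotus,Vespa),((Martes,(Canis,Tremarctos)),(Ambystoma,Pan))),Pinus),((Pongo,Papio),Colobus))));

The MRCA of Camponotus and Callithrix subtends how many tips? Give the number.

The MRCA of Camponotus and Callithrix is the node subtending ((Escherichia,Callithrix),((Camponotus,Vespa),((Martes,(Canis,Tremarctos)),(Ambystoma,Pan))),Pinus).
That clade contains 10 terminal taxa: Ambystoma, Callithrix, Camponotus, Canis, Escherichia, Martes, Pan, Pinus, Tremarctos, Vespa.

10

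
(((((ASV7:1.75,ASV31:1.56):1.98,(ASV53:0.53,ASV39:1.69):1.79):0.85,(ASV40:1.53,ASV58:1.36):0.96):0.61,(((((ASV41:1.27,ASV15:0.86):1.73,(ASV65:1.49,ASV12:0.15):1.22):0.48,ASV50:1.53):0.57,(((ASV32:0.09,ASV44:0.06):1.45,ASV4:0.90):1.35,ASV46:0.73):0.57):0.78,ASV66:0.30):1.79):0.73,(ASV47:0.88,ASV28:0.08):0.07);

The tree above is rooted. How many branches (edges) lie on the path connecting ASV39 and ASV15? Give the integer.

10

The MRCA of ASV39 and ASV15 is the node subtending ((((ASV7,ASV31),(ASV53,ASV39)),(ASV40,ASV58)),(((((ASV41,ASV15),(ASV65,ASV12)),ASV50),(((ASV32,ASV44),ASV4),ASV46)),ASV66)).
From ASV39 up to that node: 4 branches. From ASV15 up to the same node: 6 branches. Total: 4 + 6 = 10.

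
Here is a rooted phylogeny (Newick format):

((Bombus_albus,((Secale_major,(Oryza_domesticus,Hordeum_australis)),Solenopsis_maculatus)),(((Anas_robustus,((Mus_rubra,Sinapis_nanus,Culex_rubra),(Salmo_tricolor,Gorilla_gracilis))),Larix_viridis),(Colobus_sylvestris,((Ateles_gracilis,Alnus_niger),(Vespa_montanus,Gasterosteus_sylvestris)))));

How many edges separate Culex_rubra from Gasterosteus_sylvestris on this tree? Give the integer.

The MRCA of Culex_rubra and Gasterosteus_sylvestris is the node subtending (((Anas_robustus,((Mus_rubra,Sinapis_nanus,Culex_rubra),(Salmo_tricolor,Gorilla_gracilis))),Larix_viridis),(Colobus_sylvestris,((Ateles_gracilis,Alnus_niger),(Vespa_montanus,Gasterosteus_sylvestris)))).
From Culex_rubra up to that node: 5 branches. From Gasterosteus_sylvestris up to the same node: 4 branches. Total: 5 + 4 = 9.

9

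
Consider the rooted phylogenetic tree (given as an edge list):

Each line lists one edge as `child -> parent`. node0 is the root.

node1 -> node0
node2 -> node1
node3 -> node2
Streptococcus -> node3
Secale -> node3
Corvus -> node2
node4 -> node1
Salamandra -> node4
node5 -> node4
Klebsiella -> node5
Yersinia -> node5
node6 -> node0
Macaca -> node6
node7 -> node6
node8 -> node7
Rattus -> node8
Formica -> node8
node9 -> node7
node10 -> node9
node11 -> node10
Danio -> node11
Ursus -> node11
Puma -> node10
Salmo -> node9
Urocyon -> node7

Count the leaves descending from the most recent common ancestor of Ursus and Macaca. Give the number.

The MRCA of Ursus and Macaca is the node subtending (Macaca,((Rattus,Formica),(((Danio,Ursus),Puma),Salmo),Urocyon)).
That clade contains 8 terminal taxa: Danio, Formica, Macaca, Puma, Rattus, Salmo, Urocyon, Ursus.

8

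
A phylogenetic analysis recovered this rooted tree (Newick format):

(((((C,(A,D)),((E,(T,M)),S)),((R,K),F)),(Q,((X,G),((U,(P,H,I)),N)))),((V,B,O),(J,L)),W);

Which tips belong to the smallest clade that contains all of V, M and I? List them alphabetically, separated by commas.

A, B, C, D, E, F, G, H, I, J, K, L, M, N, O, P, Q, R, S, T, U, V, W, X

Tracing V: it sits inside (V,B,O).
Tracing M: it sits inside (T,M).
Tracing I: it sits inside (P,H,I).
The smallest clade enclosing all 3 is the whole tree (their MRCA is the root), so the answer is all 24 tips in alphabetical order.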